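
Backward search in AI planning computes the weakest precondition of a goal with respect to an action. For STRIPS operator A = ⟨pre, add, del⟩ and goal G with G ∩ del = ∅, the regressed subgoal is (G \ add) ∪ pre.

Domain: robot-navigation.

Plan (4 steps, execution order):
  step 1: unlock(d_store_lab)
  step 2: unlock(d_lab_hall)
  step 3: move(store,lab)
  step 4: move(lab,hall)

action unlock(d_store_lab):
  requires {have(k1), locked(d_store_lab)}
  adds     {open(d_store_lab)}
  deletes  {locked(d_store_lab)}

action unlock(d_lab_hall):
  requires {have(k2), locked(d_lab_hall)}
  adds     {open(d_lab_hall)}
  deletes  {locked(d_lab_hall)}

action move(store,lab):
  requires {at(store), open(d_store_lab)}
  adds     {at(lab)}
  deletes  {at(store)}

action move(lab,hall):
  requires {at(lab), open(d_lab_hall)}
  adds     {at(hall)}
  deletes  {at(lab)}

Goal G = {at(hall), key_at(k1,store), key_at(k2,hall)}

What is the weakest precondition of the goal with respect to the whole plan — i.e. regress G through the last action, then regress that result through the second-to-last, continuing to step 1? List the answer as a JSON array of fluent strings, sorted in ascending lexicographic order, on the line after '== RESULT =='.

Work backward from the goal:
  through step 4 (move(lab,hall)): drop {at(hall)}, keep {key_at(k1,store), key_at(k2,hall)}, require {at(lab), open(d_lab_hall)}
    → {at(lab), key_at(k1,store), key_at(k2,hall), open(d_lab_hall)}
  through step 3 (move(store,lab)): drop {at(lab)}, keep {key_at(k1,store), key_at(k2,hall), open(d_lab_hall)}, require {at(store), open(d_store_lab)}
    → {at(store), key_at(k1,store), key_at(k2,hall), open(d_lab_hall), open(d_store_lab)}
  through step 2 (unlock(d_lab_hall)): drop {open(d_lab_hall)}, keep {at(store), key_at(k1,store), key_at(k2,hall), open(d_store_lab)}, require {have(k2), locked(d_lab_hall)}
    → {at(store), have(k2), key_at(k1,store), key_at(k2,hall), locked(d_lab_hall), open(d_store_lab)}
  through step 1 (unlock(d_store_lab)): drop {open(d_store_lab)}, keep {at(store), have(k2), key_at(k1,store), key_at(k2,hall), locked(d_lab_hall)}, require {have(k1), locked(d_store_lab)}
    → {at(store), have(k1), have(k2), key_at(k1,store), key_at(k2,hall), locked(d_lab_hall), locked(d_store_lab)}

== RESULT ==
["at(store)", "have(k1)", "have(k2)", "key_at(k1,store)", "key_at(k2,hall)", "locked(d_lab_hall)", "locked(d_store_lab)"]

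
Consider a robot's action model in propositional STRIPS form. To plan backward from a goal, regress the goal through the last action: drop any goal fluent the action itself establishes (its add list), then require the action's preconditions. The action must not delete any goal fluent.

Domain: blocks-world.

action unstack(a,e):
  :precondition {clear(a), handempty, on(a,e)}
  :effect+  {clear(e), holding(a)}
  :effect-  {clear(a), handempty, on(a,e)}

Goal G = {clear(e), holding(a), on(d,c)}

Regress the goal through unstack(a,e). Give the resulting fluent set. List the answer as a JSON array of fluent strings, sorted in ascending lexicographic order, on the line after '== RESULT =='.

Compute (G \ add) ∪ pre:
  G ∩ del = {}  (empty — regression defined)
  G \ add = {clear(e), holding(a), on(d,c)} \ {clear(e), holding(a)} = {on(d,c)}
  ∪ pre   = {on(d,c)} ∪ {clear(a), handempty, on(a,e)}
          = {clear(a), handempty, on(a,e), on(d,c)}

== RESULT ==
["clear(a)", "handempty", "on(a,e)", "on(d,c)"]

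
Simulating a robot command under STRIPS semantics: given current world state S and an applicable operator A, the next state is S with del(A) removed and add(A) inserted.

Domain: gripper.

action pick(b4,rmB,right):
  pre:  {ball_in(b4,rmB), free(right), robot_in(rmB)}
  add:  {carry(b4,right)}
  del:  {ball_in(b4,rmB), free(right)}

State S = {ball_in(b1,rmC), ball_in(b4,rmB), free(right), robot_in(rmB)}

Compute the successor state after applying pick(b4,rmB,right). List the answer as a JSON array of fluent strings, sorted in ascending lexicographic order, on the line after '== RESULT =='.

Progress:
  pre ⊆ S: {ball_in(b4,rmB), free(right), robot_in(rmB)} ⊆ S  — applicable
  S \ del = {ball_in(b1,rmC), robot_in(rmB)}
  ∪ add   = {ball_in(b1,rmC), carry(b4,right), robot_in(rmB)}

== RESULT ==
["ball_in(b1,rmC)", "carry(b4,right)", "robot_in(rmB)"]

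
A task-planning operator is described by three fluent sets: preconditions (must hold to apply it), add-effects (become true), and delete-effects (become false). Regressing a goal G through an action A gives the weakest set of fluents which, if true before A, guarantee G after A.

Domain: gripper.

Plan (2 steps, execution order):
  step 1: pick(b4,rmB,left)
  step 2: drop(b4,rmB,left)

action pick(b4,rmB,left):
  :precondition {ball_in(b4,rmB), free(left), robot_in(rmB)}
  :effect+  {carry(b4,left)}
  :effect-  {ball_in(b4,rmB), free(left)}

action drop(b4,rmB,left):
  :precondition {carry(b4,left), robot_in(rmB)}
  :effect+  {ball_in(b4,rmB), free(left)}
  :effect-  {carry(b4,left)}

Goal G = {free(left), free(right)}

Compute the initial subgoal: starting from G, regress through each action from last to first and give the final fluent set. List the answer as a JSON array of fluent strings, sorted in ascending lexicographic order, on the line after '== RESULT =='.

Work backward from the goal:
  through step 2 (drop(b4,rmB,left)): drop {free(left)}, keep {free(right)}, require {carry(b4,left), robot_in(rmB)}
    → {carry(b4,left), free(right), robot_in(rmB)}
  through step 1 (pick(b4,rmB,left)): drop {carry(b4,left)}, keep {free(right), robot_in(rmB)}, require {ball_in(b4,rmB), free(left), robot_in(rmB)}
    → {ball_in(b4,rmB), free(left), free(right), robot_in(rmB)}

== RESULT ==
["ball_in(b4,rmB)", "free(left)", "free(right)", "robot_in(rmB)"]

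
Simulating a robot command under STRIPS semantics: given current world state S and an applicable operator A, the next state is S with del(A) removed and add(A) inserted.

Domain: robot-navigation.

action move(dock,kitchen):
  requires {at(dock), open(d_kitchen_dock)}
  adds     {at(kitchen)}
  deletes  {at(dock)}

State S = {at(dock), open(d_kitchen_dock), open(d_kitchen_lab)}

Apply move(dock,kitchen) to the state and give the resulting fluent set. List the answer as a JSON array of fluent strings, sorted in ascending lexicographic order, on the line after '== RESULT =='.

Progress:
  pre ⊆ S: {at(dock), open(d_kitchen_dock)} ⊆ S  — applicable
  S \ del = {open(d_kitchen_dock), open(d_kitchen_lab)}
  ∪ add   = {at(kitchen), open(d_kitchen_dock), open(d_kitchen_lab)}

== RESULT ==
["at(kitchen)", "open(d_kitchen_dock)", "open(d_kitchen_lab)"]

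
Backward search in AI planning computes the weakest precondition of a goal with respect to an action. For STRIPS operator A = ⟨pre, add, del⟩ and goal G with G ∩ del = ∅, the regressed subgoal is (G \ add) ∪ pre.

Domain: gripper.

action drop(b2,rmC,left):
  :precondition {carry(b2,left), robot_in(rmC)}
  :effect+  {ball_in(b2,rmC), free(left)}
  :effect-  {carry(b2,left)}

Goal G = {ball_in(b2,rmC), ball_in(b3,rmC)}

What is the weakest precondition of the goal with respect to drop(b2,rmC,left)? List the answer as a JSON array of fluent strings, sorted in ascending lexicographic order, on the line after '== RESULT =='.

Regress:
  G ∩ del = {}  (empty — regression defined)
  G \ add = {ball_in(b2,rmC), ball_in(b3,rmC)} \ {ball_in(b2,rmC), free(left)} = {ball_in(b3,rmC)}
  ∪ pre   = {ball_in(b3,rmC)} ∪ {carry(b2,left), robot_in(rmC)}
          = {ball_in(b3,rmC), carry(b2,left), robot_in(rmC)}

== RESULT ==
["ball_in(b3,rmC)", "carry(b2,left)", "robot_in(rmC)"]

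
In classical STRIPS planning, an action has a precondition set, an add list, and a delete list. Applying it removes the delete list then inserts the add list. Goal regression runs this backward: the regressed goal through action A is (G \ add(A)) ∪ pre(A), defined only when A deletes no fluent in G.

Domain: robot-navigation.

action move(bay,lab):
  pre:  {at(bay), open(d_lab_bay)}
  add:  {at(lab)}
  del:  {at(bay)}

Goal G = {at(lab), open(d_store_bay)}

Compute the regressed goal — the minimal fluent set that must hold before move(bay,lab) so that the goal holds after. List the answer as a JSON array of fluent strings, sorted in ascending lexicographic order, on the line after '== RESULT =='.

Regress:
  G ∩ del = {}  (empty — regression defined)
  G \ add = {at(lab), open(d_store_bay)} \ {at(lab)} = {open(d_store_bay)}
  ∪ pre   = {open(d_store_bay)} ∪ {at(bay), open(d_lab_bay)}
          = {at(bay), open(d_lab_bay), open(d_store_bay)}

== RESULT ==
["at(bay)", "open(d_lab_bay)", "open(d_store_bay)"]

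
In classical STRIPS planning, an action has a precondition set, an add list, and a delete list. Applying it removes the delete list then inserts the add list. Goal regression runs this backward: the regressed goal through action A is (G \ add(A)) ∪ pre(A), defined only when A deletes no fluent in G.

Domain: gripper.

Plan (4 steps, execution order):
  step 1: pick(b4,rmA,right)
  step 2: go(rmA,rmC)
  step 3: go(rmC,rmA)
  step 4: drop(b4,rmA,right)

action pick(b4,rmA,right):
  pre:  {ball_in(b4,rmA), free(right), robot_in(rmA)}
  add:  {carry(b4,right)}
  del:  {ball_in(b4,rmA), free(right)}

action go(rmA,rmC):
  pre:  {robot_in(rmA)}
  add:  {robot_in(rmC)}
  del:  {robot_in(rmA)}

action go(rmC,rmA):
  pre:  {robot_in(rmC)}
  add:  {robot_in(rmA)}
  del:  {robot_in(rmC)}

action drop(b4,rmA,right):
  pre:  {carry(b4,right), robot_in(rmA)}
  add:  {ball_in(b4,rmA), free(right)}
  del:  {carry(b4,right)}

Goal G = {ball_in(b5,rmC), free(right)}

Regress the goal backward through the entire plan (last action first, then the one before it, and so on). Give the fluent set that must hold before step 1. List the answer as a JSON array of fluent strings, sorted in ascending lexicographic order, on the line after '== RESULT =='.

Work backward from the goal:
  through step 4 (drop(b4,rmA,right)): drop {free(right)}, keep {ball_in(b5,rmC)}, require {carry(b4,right), robot_in(rmA)}
    → {ball_in(b5,rmC), carry(b4,right), robot_in(rmA)}
  through step 3 (go(rmC,rmA)): drop {robot_in(rmA)}, keep {ball_in(b5,rmC), carry(b4,right)}, require {robot_in(rmC)}
    → {ball_in(b5,rmC), carry(b4,right), robot_in(rmC)}
  through step 2 (go(rmA,rmC)): drop {robot_in(rmC)}, keep {ball_in(b5,rmC), carry(b4,right)}, require {robot_in(rmA)}
    → {ball_in(b5,rmC), carry(b4,right), robot_in(rmA)}
  through step 1 (pick(b4,rmA,right)): drop {carry(b4,right)}, keep {ball_in(b5,rmC), robot_in(rmA)}, require {ball_in(b4,rmA), free(right), robot_in(rmA)}
    → {ball_in(b4,rmA), ball_in(b5,rmC), free(right), robot_in(rmA)}

== RESULT ==
["ball_in(b4,rmA)", "ball_in(b5,rmC)", "free(right)", "robot_in(rmA)"]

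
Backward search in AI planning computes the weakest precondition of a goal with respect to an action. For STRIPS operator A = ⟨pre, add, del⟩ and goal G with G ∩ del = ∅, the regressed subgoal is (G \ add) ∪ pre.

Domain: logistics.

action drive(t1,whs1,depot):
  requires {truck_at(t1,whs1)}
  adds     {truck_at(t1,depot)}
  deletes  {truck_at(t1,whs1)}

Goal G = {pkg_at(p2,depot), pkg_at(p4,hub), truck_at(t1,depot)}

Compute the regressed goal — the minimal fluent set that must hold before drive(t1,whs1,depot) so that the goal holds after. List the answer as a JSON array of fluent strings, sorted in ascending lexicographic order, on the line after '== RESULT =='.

Regress:
  G ∩ del = {}  (empty — regression defined)
  G \ add = {pkg_at(p2,depot), pkg_at(p4,hub), truck_at(t1,depot)} \ {truck_at(t1,depot)} = {pkg_at(p2,depot), pkg_at(p4,hub)}
  ∪ pre   = {pkg_at(p2,depot), pkg_at(p4,hub)} ∪ {truck_at(t1,whs1)}
          = {pkg_at(p2,depot), pkg_at(p4,hub), truck_at(t1,whs1)}

== RESULT ==
["pkg_at(p2,depot)", "pkg_at(p4,hub)", "truck_at(t1,whs1)"]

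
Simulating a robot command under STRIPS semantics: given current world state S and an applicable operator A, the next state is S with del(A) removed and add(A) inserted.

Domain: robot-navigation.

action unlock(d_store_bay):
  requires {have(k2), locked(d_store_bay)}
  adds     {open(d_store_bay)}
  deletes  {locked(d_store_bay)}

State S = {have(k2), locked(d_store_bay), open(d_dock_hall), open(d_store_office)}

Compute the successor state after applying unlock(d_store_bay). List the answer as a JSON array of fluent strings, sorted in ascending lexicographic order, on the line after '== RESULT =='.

Compute (S \ del) ∪ add:
  pre ⊆ S: {have(k2), locked(d_store_bay)} ⊆ S  — applicable
  S \ del = {have(k2), open(d_dock_hall), open(d_store_office)}
  ∪ add   = {have(k2), open(d_dock_hall), open(d_store_bay), open(d_store_office)}

== RESULT ==
["have(k2)", "open(d_dock_hall)", "open(d_store_bay)", "open(d_store_office)"]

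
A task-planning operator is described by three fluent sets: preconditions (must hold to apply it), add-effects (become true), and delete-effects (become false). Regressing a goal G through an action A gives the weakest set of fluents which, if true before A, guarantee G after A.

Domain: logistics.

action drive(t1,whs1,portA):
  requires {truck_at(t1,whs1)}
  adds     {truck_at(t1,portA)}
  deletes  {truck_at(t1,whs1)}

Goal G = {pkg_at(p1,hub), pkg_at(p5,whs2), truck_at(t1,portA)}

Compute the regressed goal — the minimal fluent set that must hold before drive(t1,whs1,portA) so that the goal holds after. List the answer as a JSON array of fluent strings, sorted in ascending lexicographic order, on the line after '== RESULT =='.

Compute (G \ add) ∪ pre:
  G ∩ del = {}  (empty — regression defined)
  G \ add = {pkg_at(p1,hub), pkg_at(p5,whs2), truck_at(t1,portA)} \ {truck_at(t1,portA)} = {pkg_at(p1,hub), pkg_at(p5,whs2)}
  ∪ pre   = {pkg_at(p1,hub), pkg_at(p5,whs2)} ∪ {truck_at(t1,whs1)}
          = {pkg_at(p1,hub), pkg_at(p5,whs2), truck_at(t1,whs1)}

== RESULT ==
["pkg_at(p1,hub)", "pkg_at(p5,whs2)", "truck_at(t1,whs1)"]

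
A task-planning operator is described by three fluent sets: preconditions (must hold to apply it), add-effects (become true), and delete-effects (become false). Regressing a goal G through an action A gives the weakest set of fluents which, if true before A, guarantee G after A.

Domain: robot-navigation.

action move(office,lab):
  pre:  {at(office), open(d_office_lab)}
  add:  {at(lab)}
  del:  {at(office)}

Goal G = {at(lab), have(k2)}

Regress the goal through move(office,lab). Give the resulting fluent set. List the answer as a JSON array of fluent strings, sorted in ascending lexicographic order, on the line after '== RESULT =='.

Compute (G \ add) ∪ pre:
  G ∩ del = {}  (empty — regression defined)
  G \ add = {at(lab), have(k2)} \ {at(lab)} = {have(k2)}
  ∪ pre   = {have(k2)} ∪ {at(office), open(d_office_lab)}
          = {at(office), have(k2), open(d_office_lab)}

== RESULT ==
["at(office)", "have(k2)", "open(d_office_lab)"]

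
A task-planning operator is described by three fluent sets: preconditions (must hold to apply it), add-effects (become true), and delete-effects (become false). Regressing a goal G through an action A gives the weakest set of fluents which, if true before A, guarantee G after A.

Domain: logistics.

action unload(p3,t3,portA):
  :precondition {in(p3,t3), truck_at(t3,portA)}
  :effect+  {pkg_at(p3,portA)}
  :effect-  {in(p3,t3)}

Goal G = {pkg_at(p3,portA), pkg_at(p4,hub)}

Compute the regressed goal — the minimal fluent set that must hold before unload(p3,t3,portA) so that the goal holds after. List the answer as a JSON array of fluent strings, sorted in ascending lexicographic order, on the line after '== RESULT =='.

Compute (G \ add) ∪ pre:
  G ∩ del = {}  (empty — regression defined)
  G \ add = {pkg_at(p3,portA), pkg_at(p4,hub)} \ {pkg_at(p3,portA)} = {pkg_at(p4,hub)}
  ∪ pre   = {pkg_at(p4,hub)} ∪ {in(p3,t3), truck_at(t3,portA)}
          = {in(p3,t3), pkg_at(p4,hub), truck_at(t3,portA)}

== RESULT ==
["in(p3,t3)", "pkg_at(p4,hub)", "truck_at(t3,portA)"]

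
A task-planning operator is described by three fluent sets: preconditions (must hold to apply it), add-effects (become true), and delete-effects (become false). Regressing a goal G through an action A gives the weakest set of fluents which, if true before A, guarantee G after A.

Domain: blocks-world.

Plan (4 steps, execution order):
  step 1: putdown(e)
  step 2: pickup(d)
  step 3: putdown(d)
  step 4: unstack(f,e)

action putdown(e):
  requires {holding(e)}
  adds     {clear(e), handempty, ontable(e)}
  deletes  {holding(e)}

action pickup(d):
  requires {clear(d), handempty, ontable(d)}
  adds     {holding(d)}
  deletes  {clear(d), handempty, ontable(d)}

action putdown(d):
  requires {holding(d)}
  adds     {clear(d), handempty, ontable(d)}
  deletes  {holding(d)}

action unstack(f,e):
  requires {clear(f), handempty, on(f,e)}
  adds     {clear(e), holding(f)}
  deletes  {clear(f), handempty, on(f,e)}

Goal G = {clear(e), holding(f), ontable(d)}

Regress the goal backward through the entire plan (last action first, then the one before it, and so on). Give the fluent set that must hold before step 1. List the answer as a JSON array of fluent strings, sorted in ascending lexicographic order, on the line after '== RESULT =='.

Work backward from the goal:
  through step 4 (unstack(f,e)): drop {clear(e), holding(f)}, keep {ontable(d)}, require {clear(f), handempty, on(f,e)}
    → {clear(f), handempty, on(f,e), ontable(d)}
  through step 3 (putdown(d)): drop {handempty, ontable(d)}, keep {clear(f), on(f,e)}, require {holding(d)}
    → {clear(f), holding(d), on(f,e)}
  through step 2 (pickup(d)): drop {holding(d)}, keep {clear(f), on(f,e)}, require {clear(d), handempty, ontable(d)}
    → {clear(d), clear(f), handempty, on(f,e), ontable(d)}
  through step 1 (putdown(e)): drop {handempty}, keep {clear(d), clear(f), on(f,e), ontable(d)}, require {holding(e)}
    → {clear(d), clear(f), holding(e), on(f,e), ontable(d)}

== RESULT ==
["clear(d)", "clear(f)", "holding(e)", "on(f,e)", "ontable(d)"]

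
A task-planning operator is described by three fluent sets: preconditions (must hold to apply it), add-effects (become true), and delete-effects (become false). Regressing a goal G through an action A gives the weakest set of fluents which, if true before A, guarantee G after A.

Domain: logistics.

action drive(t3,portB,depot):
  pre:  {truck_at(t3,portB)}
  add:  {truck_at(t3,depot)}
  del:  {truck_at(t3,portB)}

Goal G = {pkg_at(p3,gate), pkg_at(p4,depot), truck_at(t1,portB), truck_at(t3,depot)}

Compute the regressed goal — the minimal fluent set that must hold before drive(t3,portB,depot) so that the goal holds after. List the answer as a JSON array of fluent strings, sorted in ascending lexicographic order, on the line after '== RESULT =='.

Compute (G \ add) ∪ pre:
  G ∩ del = {}  (empty — regression defined)
  G \ add = {pkg_at(p3,gate), pkg_at(p4,depot), truck_at(t1,portB), truck_at(t3,depot)} \ {truck_at(t3,depot)} = {pkg_at(p3,gate), pkg_at(p4,depot), truck_at(t1,portB)}
  ∪ pre   = {pkg_at(p3,gate), pkg_at(p4,depot), truck_at(t1,portB)} ∪ {truck_at(t3,portB)}
          = {pkg_at(p3,gate), pkg_at(p4,depot), truck_at(t1,portB), truck_at(t3,portB)}

== RESULT ==
["pkg_at(p3,gate)", "pkg_at(p4,depot)", "truck_at(t1,portB)", "truck_at(t3,portB)"]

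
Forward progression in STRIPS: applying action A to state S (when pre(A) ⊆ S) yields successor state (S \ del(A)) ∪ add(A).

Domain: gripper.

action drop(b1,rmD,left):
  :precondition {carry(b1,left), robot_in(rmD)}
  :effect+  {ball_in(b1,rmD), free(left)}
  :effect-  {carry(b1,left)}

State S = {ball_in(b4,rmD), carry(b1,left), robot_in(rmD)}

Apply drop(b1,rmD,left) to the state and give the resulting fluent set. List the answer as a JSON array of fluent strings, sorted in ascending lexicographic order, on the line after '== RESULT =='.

Progress:
  pre ⊆ S: {carry(b1,left), robot_in(rmD)} ⊆ S  — applicable
  S \ del = {ball_in(b4,rmD), robot_in(rmD)}
  ∪ add   = {ball_in(b1,rmD), ball_in(b4,rmD), free(left), robot_in(rmD)}

== RESULT ==
["ball_in(b1,rmD)", "ball_in(b4,rmD)", "free(left)", "robot_in(rmD)"]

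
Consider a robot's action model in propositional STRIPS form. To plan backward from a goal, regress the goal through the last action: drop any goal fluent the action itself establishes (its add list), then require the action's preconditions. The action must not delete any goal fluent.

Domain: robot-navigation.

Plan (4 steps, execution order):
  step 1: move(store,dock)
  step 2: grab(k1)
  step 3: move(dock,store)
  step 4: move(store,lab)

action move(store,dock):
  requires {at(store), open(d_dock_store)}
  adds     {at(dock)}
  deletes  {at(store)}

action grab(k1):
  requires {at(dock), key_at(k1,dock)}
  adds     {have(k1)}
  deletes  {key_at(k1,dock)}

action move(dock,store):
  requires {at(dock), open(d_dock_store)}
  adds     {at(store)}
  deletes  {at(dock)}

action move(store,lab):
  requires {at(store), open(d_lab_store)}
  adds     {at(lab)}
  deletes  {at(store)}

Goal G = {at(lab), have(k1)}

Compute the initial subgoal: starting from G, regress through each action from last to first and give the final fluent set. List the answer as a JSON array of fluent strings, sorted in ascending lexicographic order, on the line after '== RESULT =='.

Work backward from the goal:
  through step 4 (move(store,lab)): drop {at(lab)}, keep {have(k1)}, require {at(store), open(d_lab_store)}
    → {at(store), have(k1), open(d_lab_store)}
  through step 3 (move(dock,store)): drop {at(store)}, keep {have(k1), open(d_lab_store)}, require {at(dock), open(d_dock_store)}
    → {at(dock), have(k1), open(d_dock_store), open(d_lab_store)}
  through step 2 (grab(k1)): drop {have(k1)}, keep {at(dock), open(d_dock_store), open(d_lab_store)}, require {at(dock), key_at(k1,dock)}
    → {at(dock), key_at(k1,dock), open(d_dock_store), open(d_lab_store)}
  through step 1 (move(store,dock)): drop {at(dock)}, keep {key_at(k1,dock), open(d_dock_store), open(d_lab_store)}, require {at(store), open(d_dock_store)}
    → {at(store), key_at(k1,dock), open(d_dock_store), open(d_lab_store)}

== RESULT ==
["at(store)", "key_at(k1,dock)", "open(d_dock_store)", "open(d_lab_store)"]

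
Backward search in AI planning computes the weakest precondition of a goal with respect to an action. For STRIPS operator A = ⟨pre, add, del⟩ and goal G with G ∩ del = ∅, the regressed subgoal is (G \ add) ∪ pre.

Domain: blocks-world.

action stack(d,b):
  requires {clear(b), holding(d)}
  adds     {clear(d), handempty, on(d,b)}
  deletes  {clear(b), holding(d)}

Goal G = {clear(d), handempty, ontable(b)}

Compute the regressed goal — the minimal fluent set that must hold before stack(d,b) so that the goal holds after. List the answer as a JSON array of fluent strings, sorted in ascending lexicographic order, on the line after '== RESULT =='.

Regress:
  G ∩ del = {}  (empty — regression defined)
  G \ add = {clear(d), handempty, ontable(b)} \ {clear(d), handempty, on(d,b)} = {ontable(b)}
  ∪ pre   = {ontable(b)} ∪ {clear(b), holding(d)}
          = {clear(b), holding(d), ontable(b)}

== RESULT ==
["clear(b)", "holding(d)", "ontable(b)"]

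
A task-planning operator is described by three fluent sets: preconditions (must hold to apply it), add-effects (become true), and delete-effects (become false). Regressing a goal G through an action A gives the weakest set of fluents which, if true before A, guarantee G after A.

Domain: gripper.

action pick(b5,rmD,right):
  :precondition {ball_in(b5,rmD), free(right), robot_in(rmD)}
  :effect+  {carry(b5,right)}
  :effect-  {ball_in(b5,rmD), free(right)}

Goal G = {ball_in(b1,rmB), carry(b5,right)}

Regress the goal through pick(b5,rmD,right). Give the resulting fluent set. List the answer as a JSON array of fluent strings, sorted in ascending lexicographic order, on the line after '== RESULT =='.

Compute (G \ add) ∪ pre:
  G ∩ del = {}  (empty — regression defined)
  G \ add = {ball_in(b1,rmB), carry(b5,right)} \ {carry(b5,right)} = {ball_in(b1,rmB)}
  ∪ pre   = {ball_in(b1,rmB)} ∪ {ball_in(b5,rmD), free(right), robot_in(rmD)}
          = {ball_in(b1,rmB), ball_in(b5,rmD), free(right), robot_in(rmD)}

== RESULT ==
["ball_in(b1,rmB)", "ball_in(b5,rmD)", "free(right)", "robot_in(rmD)"]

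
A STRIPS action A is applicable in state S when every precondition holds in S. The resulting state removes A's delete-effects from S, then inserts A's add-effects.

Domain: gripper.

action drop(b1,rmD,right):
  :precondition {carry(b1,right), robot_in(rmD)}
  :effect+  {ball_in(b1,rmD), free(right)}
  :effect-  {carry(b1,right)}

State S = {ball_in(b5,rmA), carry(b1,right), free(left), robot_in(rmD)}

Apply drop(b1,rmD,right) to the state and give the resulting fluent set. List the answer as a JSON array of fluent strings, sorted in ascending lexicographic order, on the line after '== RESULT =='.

Progress:
  pre ⊆ S: {carry(b1,right), robot_in(rmD)} ⊆ S  — applicable
  S \ del = {ball_in(b5,rmA), free(left), robot_in(rmD)}
  ∪ add   = {ball_in(b1,rmD), ball_in(b5,rmA), free(left), free(right), robot_in(rmD)}

== RESULT ==
["ball_in(b1,rmD)", "ball_in(b5,rmA)", "free(left)", "free(right)", "robot_in(rmD)"]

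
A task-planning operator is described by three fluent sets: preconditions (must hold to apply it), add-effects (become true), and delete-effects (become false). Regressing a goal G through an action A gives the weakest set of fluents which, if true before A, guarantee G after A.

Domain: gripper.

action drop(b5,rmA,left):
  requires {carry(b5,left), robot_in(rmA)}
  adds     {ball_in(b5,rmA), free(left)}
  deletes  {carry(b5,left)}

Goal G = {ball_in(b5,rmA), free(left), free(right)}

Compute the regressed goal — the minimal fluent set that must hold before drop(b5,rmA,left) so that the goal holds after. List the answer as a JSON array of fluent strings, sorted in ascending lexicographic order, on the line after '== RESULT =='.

Compute (G \ add) ∪ pre:
  G ∩ del = {}  (empty — regression defined)
  G \ add = {ball_in(b5,rmA), free(left), free(right)} \ {ball_in(b5,rmA), free(left)} = {free(right)}
  ∪ pre   = {free(right)} ∪ {carry(b5,left), robot_in(rmA)}
          = {carry(b5,left), free(right), robot_in(rmA)}

== RESULT ==
["carry(b5,left)", "free(right)", "robot_in(rmA)"]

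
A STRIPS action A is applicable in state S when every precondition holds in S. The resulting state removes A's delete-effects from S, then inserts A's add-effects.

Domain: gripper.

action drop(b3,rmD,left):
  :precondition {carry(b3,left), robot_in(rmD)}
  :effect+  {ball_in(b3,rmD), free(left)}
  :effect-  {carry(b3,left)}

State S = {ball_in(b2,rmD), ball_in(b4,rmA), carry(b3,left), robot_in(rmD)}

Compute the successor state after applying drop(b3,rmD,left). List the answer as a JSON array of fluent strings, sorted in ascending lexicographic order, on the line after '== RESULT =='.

Compute (S \ del) ∪ add:
  pre ⊆ S: {carry(b3,left), robot_in(rmD)} ⊆ S  — applicable
  S \ del = {ball_in(b2,rmD), ball_in(b4,rmA), robot_in(rmD)}
  ∪ add   = {ball_in(b2,rmD), ball_in(b3,rmD), ball_in(b4,rmA), free(left), robot_in(rmD)}

== RESULT ==
["ball_in(b2,rmD)", "ball_in(b3,rmD)", "ball_in(b4,rmA)", "free(left)", "robot_in(rmD)"]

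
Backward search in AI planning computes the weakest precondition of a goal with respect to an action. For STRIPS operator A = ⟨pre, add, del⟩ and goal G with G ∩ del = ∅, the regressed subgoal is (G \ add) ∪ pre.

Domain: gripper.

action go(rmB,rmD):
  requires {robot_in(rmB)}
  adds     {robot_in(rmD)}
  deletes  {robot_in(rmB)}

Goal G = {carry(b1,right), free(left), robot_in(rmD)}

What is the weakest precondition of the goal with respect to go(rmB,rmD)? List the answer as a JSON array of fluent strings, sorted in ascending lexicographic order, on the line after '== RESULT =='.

Regress:
  G ∩ del = {}  (empty — regression defined)
  G \ add = {carry(b1,right), free(left), robot_in(rmD)} \ {robot_in(rmD)} = {carry(b1,right), free(left)}
  ∪ pre   = {carry(b1,right), free(left)} ∪ {robot_in(rmB)}
          = {carry(b1,right), free(left), robot_in(rmB)}

== RESULT ==
["carry(b1,right)", "free(left)", "robot_in(rmB)"]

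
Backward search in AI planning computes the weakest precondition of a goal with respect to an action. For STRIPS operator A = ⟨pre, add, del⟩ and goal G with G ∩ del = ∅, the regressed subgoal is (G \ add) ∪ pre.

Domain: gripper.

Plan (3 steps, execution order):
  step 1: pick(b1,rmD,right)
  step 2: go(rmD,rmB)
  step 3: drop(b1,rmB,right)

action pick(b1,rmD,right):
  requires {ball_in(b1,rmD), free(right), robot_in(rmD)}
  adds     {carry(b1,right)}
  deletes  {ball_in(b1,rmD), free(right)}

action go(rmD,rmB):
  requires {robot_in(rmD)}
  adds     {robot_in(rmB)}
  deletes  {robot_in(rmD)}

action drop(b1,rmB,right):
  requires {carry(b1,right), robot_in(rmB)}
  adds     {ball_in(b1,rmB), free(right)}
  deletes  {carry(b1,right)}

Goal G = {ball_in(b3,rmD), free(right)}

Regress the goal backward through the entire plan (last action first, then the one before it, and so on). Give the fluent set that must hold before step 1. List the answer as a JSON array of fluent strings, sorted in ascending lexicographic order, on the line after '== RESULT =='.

Regress step by step:
  through step 3 (drop(b1,rmB,right)): drop {free(right)}, keep {ball_in(b3,rmD)}, require {carry(b1,right), robot_in(rmB)}
    → {ball_in(b3,rmD), carry(b1,right), robot_in(rmB)}
  through step 2 (go(rmD,rmB)): drop {robot_in(rmB)}, keep {ball_in(b3,rmD), carry(b1,right)}, require {robot_in(rmD)}
    → {ball_in(b3,rmD), carry(b1,right), robot_in(rmD)}
  through step 1 (pick(b1,rmD,right)): drop {carry(b1,right)}, keep {ball_in(b3,rmD), robot_in(rmD)}, require {ball_in(b1,rmD), free(right), robot_in(rmD)}
    → {ball_in(b1,rmD), ball_in(b3,rmD), free(right), robot_in(rmD)}

== RESULT ==
["ball_in(b1,rmD)", "ball_in(b3,rmD)", "free(right)", "robot_in(rmD)"]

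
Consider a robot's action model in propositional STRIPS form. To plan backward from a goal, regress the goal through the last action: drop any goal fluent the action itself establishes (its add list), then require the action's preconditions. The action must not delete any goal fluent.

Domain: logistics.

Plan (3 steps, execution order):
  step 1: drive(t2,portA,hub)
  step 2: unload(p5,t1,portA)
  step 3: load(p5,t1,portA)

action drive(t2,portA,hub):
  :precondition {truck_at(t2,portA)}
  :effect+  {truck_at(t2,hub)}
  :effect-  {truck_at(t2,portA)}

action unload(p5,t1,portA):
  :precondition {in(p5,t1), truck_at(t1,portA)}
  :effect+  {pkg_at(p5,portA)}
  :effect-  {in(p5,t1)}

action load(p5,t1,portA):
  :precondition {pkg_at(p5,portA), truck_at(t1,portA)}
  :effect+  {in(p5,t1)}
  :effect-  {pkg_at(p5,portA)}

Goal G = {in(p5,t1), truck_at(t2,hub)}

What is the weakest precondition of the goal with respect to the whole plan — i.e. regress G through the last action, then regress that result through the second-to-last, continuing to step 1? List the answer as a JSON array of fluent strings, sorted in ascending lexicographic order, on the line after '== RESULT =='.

Work backward from the goal:
  through step 3 (load(p5,t1,portA)): drop {in(p5,t1)}, keep {truck_at(t2,hub)}, require {pkg_at(p5,portA), truck_at(t1,portA)}
    → {pkg_at(p5,portA), truck_at(t1,portA), truck_at(t2,hub)}
  through step 2 (unload(p5,t1,portA)): drop {pkg_at(p5,portA)}, keep {truck_at(t1,portA), truck_at(t2,hub)}, require {in(p5,t1), truck_at(t1,portA)}
    → {in(p5,t1), truck_at(t1,portA), truck_at(t2,hub)}
  through step 1 (drive(t2,portA,hub)): drop {truck_at(t2,hub)}, keep {in(p5,t1), truck_at(t1,portA)}, require {truck_at(t2,portA)}
    → {in(p5,t1), truck_at(t1,portA), truck_at(t2,portA)}

== RESULT ==
["in(p5,t1)", "truck_at(t1,portA)", "truck_at(t2,portA)"]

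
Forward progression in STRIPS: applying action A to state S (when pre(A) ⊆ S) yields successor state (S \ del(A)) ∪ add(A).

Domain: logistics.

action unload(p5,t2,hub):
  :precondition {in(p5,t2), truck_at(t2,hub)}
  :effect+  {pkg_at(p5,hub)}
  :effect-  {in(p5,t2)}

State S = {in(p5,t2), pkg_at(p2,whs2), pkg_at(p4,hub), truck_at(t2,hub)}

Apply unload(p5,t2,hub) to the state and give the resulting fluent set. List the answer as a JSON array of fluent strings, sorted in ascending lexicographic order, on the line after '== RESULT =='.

Progress:
  pre ⊆ S: {in(p5,t2), truck_at(t2,hub)} ⊆ S  — applicable
  S \ del = {pkg_at(p2,whs2), pkg_at(p4,hub), truck_at(t2,hub)}
  ∪ add   = {pkg_at(p2,whs2), pkg_at(p4,hub), pkg_at(p5,hub), truck_at(t2,hub)}

== RESULT ==
["pkg_at(p2,whs2)", "pkg_at(p4,hub)", "pkg_at(p5,hub)", "truck_at(t2,hub)"]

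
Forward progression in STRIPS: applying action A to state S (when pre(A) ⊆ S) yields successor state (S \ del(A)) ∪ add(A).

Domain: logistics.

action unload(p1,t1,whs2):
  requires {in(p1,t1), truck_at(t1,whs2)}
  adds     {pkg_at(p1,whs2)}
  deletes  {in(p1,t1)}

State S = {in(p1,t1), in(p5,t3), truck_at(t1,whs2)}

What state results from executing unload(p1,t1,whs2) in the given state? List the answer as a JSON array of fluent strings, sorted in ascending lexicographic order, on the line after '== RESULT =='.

Compute (S \ del) ∪ add:
  pre ⊆ S: {in(p1,t1), truck_at(t1,whs2)} ⊆ S  — applicable
  S \ del = {in(p5,t3), truck_at(t1,whs2)}
  ∪ add   = {in(p5,t3), pkg_at(p1,whs2), truck_at(t1,whs2)}

== RESULT ==
["in(p5,t3)", "pkg_at(p1,whs2)", "truck_at(t1,whs2)"]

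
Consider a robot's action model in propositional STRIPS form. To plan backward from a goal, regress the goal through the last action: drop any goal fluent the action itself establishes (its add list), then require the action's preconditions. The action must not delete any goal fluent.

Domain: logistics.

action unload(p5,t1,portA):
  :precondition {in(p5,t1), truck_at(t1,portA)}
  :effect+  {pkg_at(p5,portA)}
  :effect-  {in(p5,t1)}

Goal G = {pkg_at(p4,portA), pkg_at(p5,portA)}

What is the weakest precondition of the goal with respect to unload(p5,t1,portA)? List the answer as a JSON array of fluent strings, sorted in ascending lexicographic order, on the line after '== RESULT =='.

Compute (G \ add) ∪ pre:
  G ∩ del = {}  (empty — regression defined)
  G \ add = {pkg_at(p4,portA), pkg_at(p5,portA)} \ {pkg_at(p5,portA)} = {pkg_at(p4,portA)}
  ∪ pre   = {pkg_at(p4,portA)} ∪ {in(p5,t1), truck_at(t1,portA)}
          = {in(p5,t1), pkg_at(p4,portA), truck_at(t1,portA)}

== RESULT ==
["in(p5,t1)", "pkg_at(p4,portA)", "truck_at(t1,portA)"]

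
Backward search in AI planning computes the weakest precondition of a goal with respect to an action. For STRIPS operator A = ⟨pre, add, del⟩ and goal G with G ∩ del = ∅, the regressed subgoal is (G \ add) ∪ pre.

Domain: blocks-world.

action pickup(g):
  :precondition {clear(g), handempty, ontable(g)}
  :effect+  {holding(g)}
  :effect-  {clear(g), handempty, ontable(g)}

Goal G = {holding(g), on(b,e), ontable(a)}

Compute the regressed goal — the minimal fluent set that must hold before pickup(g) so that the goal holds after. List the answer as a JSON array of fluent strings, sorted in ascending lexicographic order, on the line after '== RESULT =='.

Regress:
  G ∩ del = {}  (empty — regression defined)
  G \ add = {holding(g), on(b,e), ontable(a)} \ {holding(g)} = {on(b,e), ontable(a)}
  ∪ pre   = {on(b,e), ontable(a)} ∪ {clear(g), handempty, ontable(g)}
          = {clear(g), handempty, on(b,e), ontable(a), ontable(g)}

== RESULT ==
["clear(g)", "handempty", "on(b,e)", "ontable(a)", "ontable(g)"]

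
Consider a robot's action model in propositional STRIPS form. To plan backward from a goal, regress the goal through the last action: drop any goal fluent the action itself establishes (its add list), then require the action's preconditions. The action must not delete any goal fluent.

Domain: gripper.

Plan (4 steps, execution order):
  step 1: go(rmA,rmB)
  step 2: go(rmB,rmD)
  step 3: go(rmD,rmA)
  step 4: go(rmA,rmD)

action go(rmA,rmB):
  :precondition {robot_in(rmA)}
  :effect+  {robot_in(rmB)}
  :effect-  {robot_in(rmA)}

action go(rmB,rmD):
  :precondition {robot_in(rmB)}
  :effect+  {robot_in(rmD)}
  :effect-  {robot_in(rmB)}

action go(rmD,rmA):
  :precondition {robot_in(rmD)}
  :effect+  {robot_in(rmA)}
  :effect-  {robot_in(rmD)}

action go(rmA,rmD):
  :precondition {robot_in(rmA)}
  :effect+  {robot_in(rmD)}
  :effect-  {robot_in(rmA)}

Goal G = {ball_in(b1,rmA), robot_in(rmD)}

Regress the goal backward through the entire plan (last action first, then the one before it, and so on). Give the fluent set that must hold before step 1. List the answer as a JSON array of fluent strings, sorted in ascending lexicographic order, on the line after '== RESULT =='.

Work backward from the goal:
  through step 4 (go(rmA,rmD)): drop {robot_in(rmD)}, keep {ball_in(b1,rmA)}, require {robot_in(rmA)}
    → {ball_in(b1,rmA), robot_in(rmA)}
  through step 3 (go(rmD,rmA)): drop {robot_in(rmA)}, keep {ball_in(b1,rmA)}, require {robot_in(rmD)}
    → {ball_in(b1,rmA), robot_in(rmD)}
  through step 2 (go(rmB,rmD)): drop {robot_in(rmD)}, keep {ball_in(b1,rmA)}, require {robot_in(rmB)}
    → {ball_in(b1,rmA), robot_in(rmB)}
  through step 1 (go(rmA,rmB)): drop {robot_in(rmB)}, keep {ball_in(b1,rmA)}, require {robot_in(rmA)}
    → {ball_in(b1,rmA), robot_in(rmA)}

== RESULT ==
["ball_in(b1,rmA)", "robot_in(rmA)"]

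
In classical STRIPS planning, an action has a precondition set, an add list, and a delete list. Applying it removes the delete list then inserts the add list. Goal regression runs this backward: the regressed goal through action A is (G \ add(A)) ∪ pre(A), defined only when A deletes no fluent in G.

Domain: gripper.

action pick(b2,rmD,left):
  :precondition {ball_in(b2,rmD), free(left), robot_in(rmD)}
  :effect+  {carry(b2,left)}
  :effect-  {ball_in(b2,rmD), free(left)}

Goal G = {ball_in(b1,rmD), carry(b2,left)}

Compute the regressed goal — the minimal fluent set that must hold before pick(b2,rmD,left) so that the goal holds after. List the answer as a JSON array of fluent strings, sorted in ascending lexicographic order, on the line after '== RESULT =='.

Compute (G \ add) ∪ pre:
  G ∩ del = {}  (empty — regression defined)
  G \ add = {ball_in(b1,rmD), carry(b2,left)} \ {carry(b2,left)} = {ball_in(b1,rmD)}
  ∪ pre   = {ball_in(b1,rmD)} ∪ {ball_in(b2,rmD), free(left), robot_in(rmD)}
          = {ball_in(b1,rmD), ball_in(b2,rmD), free(left), robot_in(rmD)}

== RESULT ==
["ball_in(b1,rmD)", "ball_in(b2,rmD)", "free(left)", "robot_in(rmD)"]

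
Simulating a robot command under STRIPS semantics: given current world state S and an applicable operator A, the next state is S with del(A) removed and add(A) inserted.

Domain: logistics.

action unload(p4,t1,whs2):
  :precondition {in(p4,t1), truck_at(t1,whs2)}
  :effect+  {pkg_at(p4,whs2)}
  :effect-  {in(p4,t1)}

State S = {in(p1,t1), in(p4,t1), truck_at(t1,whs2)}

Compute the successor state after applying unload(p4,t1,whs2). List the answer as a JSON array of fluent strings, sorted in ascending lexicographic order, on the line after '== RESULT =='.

Compute (S \ del) ∪ add:
  pre ⊆ S: {in(p4,t1), truck_at(t1,whs2)} ⊆ S  — applicable
  S \ del = {in(p1,t1), truck_at(t1,whs2)}
  ∪ add   = {in(p1,t1), pkg_at(p4,whs2), truck_at(t1,whs2)}

== RESULT ==
["in(p1,t1)", "pkg_at(p4,whs2)", "truck_at(t1,whs2)"]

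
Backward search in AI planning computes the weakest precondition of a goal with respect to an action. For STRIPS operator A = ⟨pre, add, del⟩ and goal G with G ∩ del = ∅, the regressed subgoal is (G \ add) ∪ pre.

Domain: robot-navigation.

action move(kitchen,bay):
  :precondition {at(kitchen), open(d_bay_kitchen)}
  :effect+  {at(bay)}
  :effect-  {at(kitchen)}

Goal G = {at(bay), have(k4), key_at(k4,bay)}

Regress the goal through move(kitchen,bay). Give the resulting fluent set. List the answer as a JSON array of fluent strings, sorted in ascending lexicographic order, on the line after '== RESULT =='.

Regress:
  G ∩ del = {}  (empty — regression defined)
  G \ add = {at(bay), have(k4), key_at(k4,bay)} \ {at(bay)} = {have(k4), key_at(k4,bay)}
  ∪ pre   = {have(k4), key_at(k4,bay)} ∪ {at(kitchen), open(d_bay_kitchen)}
          = {at(kitchen), have(k4), key_at(k4,bay), open(d_bay_kitchen)}

== RESULT ==
["at(kitchen)", "have(k4)", "key_at(k4,bay)", "open(d_bay_kitchen)"]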